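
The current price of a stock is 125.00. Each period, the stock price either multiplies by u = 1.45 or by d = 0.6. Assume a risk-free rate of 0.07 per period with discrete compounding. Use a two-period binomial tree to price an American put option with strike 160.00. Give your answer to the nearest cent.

46.58

Risk-neutral probability p = (1 + 0.07 − 0.6)/(1.45 − 0.6) = 0.4700/0.8500 = 0.5529
Terminal stock prices: S_uu = 262.8, S_ud = 108.8, S_dd = 45
Terminal payoffs (K − S): max(-102.8, 0) = 0, max(51.25, 0) = 51.25, max(115, 0) = 115
Node u (S = 181.2): continuation = 1/1.07·[0.5529·0.0000 + 0.4471·51.2500] = 21.4129; exercise value = 0.0000 ≤ continuation, so V_u = 21.4129
Node d (S = 75): continuation = 1/1.07·[0.5529·51.2500 + 0.4471·115.0000] = 74.5327; exercise value = 85.0000 > continuation, so V_d = 85.0000 (exercise)
Node 0 (S = 125): continuation = 1/1.07·[0.5529·21.4129 + 0.4471·85.0000] = 46.5795; exercise value = 35.0000 ≤ continuation, so V_0 = 46.5795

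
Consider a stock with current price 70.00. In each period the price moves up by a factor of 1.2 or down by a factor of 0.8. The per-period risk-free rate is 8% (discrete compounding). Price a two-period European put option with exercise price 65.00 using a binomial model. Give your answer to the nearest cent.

1.56

Risk-neutral probability p = (1 + 0.08 − 0.8)/(1.2 − 0.8) = 0.2800/0.4000 = 0.7000
Terminal stock prices: S_uu = 100.8, S_ud = 67.2, S_dd = 44.8
Terminal payoffs (K − S): max(-35.8, 0) = 0, max(-2.2, 0) = 0, max(20.2, 0) = 20.2
Node u (S = 84): V_u = 1/1.08·[0.7000·0.0000 + 0.3000·0.0000] = 0.0000
Node d (S = 56): V_d = 1/1.08·[0.7000·0.0000 + 0.3000·20.2000] = 5.6111
Node 0 (S = 70): V_0 = 1/1.08·[0.7000·0.0000 + 0.3000·5.6111] = 1.5586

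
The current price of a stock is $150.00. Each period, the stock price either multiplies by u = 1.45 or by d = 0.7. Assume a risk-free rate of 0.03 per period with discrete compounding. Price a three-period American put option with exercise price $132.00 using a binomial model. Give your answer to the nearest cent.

$23.71

Risk-neutral probability p = (1 + 0.03 − 0.7)/(1.45 − 0.7) = 0.3300/0.7500 = 0.4400
Terminal stock prices: S_uuu = 457.3, S_uud = 220.8, S_udd = 106.6, S_ddd = 51.45
Terminal payoffs (K − S): max(-325.3, 0) = 0, max(-88.76, 0) = 0, max(25.43, 0) = 25.43, max(80.55, 0) = 80.55
Node uu (S = 315.4): continuation = 1/1.03·[0.4400·0.0000 + 0.5600·0.0000] = 0.0000; exercise value = 0.0000 ≤ continuation, so V_uu = 0.0000
Node ud (S = 152.2): continuation = 1/1.03·[0.4400·0.0000 + 0.5600·25.4250] = 13.8233; exercise value = 0.0000 ≤ continuation, so V_ud = 13.8233
Node dd (S = 73.5): continuation = 1/1.03·[0.4400·25.4250 + 0.5600·80.5500] = 54.6553; exercise value = 58.5000 > continuation, so V_dd = 58.5000 (exercise)
Node u (S = 217.5): continuation = 1/1.03·[0.4400·0.0000 + 0.5600·13.8233] = 7.5156; exercise value = 0.0000 ≤ continuation, so V_u = 7.5156
Node d (S = 105): continuation = 1/1.03·[0.4400·13.8233 + 0.5600·58.5000] = 37.7109; exercise value = 27.0000 ≤ continuation, so V_d = 37.7109
Node 0 (S = 150): continuation = 1/1.03·[0.4400·7.5156 + 0.5600·37.7109] = 23.7136; exercise value = 0.0000 ≤ continuation, so V_0 = 23.7136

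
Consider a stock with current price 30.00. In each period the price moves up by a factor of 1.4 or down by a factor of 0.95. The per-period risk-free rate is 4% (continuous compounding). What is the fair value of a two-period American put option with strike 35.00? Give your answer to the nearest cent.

5.00

Risk-neutral probability p = (e^0.04 − 0.95)/(1.4 − 0.95) = 0.0908/0.4500 = 0.2018
Terminal stock prices: S_uu = 58.8, S_ud = 39.9, S_dd = 27.07
Terminal payoffs (K − S): max(-23.8, 0) = 0, max(-4.9, 0) = 0, max(7.925, 0) = 7.925
Node u (S = 42): continuation = e^(−0.04)·[0.2018·0.0000 + 0.7982·0.0000] = 0.0000; exercise value = 0.0000 ≤ continuation, so V_u = 0.0000
Node d (S = 28.5): continuation = e^(−0.04)·[0.2018·0.0000 + 0.7982·7.9250] = 6.0777; exercise value = 6.5000 > continuation, so V_d = 6.5000 (exercise)
Node 0 (S = 30): continuation = e^(−0.04)·[0.2018·0.0000 + 0.7982·6.5000] = 4.9849; exercise value = 5.0000 > continuation, so V_0 = 5.0000 (exercise)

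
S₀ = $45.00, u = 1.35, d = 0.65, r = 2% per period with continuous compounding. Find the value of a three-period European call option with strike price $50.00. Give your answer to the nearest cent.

Risk-neutral probability p = (e^0.02 − 0.65)/(1.35 − 0.65) = 0.3702/0.7000 = 0.5289
Terminal stock prices: S_uuu = 110.7, S_uud = 53.31, S_udd = 25.67, S_ddd = 12.36
Terminal payoffs (S − K): max(60.72, 0) = 60.72, max(3.308, 0) = 3.308, max(-24.33, 0) = 0, max(-37.64, 0) = 0
Node uu (S = 82.01): V_uu = e^(−0.02)·[0.5289·60.7169 + 0.4711·3.3081] = 33.0026
Node ud (S = 39.49): V_ud = e^(−0.02)·[0.5289·3.3081 + 0.4711·0.0000] = 1.7149
Node dd (S = 19.01): V_dd = e^(−0.02)·[0.5289·0.0000 + 0.4711·0.0000] = 0.0000
Node u (S = 60.75): V_u = e^(−0.02)·[0.5289·33.0026 + 0.4711·1.7149] = 17.9001
Node d (S = 29.25): V_d = e^(−0.02)·[0.5289·1.7149 + 0.4711·0.0000] = 0.8890
Node 0 (S = 45): V_0 = e^(−0.02)·[0.5289·17.9001 + 0.4711·0.8890] = 9.6897

$9.69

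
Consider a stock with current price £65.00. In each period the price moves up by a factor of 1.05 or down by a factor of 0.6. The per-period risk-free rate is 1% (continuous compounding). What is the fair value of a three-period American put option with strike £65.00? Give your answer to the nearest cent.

£5.77

Risk-neutral probability p = (e^0.01 − 0.6)/(1.05 − 0.6) = 0.4101/0.4500 = 0.9112
Terminal stock prices: S_uuu = 75.25, S_uud = 43, S_udd = 24.57, S_ddd = 14.04
Terminal payoffs (K − S): max(-10.25, 0) = 0, max(22, 0) = 22, max(40.43, 0) = 40.43, max(50.96, 0) = 50.96
Node uu (S = 71.66): continuation = e^(−0.01)·[0.9112·0.0000 + 0.0888·22.0025] = 1.9339; exercise value = 0.0000 ≤ continuation, so V_uu = 1.9339
Node ud (S = 40.95): continuation = e^(−0.01)·[0.9112·22.0025 + 0.0888·40.4300] = 23.4032; exercise value = 24.0500 > continuation, so V_ud = 24.0500 (exercise)
Node dd (S = 23.4): continuation = e^(−0.01)·[0.9112·40.4300 + 0.0888·50.9600] = 40.9532; exercise value = 41.6000 > continuation, so V_dd = 41.6000 (exercise)
Node u (S = 68.25): continuation = e^(−0.01)·[0.9112·1.9339 + 0.0888·24.0500] = 3.8585; exercise value = 0.0000 ≤ continuation, so V_u = 3.8585
Node d (S = 39): continuation = e^(−0.01)·[0.9112·24.0500 + 0.0888·41.6000] = 25.3532; exercise value = 26.0000 > continuation, so V_d = 26.0000 (exercise)
Node 0 (S = 65): continuation = e^(−0.01)·[0.9112·3.8585 + 0.0888·26.0000] = 5.7662; exercise value = 0.0000 ≤ continuation, so V_0 = 5.7662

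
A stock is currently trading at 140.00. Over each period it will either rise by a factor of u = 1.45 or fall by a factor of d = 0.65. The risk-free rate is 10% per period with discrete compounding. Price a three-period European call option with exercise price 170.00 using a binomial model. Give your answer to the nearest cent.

Risk-neutral probability p = (1 + 0.1 − 0.65)/(1.45 − 0.65) = 0.4500/0.8000 = 0.5625
Terminal stock prices: S_uuu = 426.8, S_uud = 191.3, S_udd = 85.77, S_ddd = 38.45
Terminal payoffs (S − K): max(256.8, 0) = 256.8, max(21.33, 0) = 21.33, max(-84.23, 0) = 0, max(-131.6, 0) = 0
Node uu (S = 294.4): V_uu = 1/1.1·[0.5625·256.8075 + 0.4375·21.3275] = 139.8045
Node ud (S = 132): V_ud = 1/1.1·[0.5625·21.3275 + 0.4375·0.0000] = 10.9061
Node dd (S = 59.15): V_dd = 1/1.1·[0.5625·0.0000 + 0.4375·0.0000] = 0.0000
Node u (S = 203): V_u = 1/1.1·[0.5625·139.8045 + 0.4375·10.9061] = 75.8286
Node d (S = 91): V_d = 1/1.1·[0.5625·10.9061 + 0.4375·0.0000] = 5.5770
Node 0 (S = 140): V_0 = 1/1.1·[0.5625·75.8286 + 0.4375·5.5770] = 40.9941

40.99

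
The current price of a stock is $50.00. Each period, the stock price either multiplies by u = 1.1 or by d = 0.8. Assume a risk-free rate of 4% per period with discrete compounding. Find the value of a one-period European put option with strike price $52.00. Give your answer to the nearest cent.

Risk-neutral probability p = (1 + 0.04 − 0.8)/(1.1 − 0.8) = 0.2400/0.3000 = 0.8000
Terminal stock prices: S_u = 55, S_d = 40
Terminal payoffs (K − S): max(-3, 0) = 0, max(12, 0) = 12
Node 0 (S = 50): V_0 = 1/1.04·[0.8000·0.0000 + 0.2000·12.0000] = 2.3077

$2.31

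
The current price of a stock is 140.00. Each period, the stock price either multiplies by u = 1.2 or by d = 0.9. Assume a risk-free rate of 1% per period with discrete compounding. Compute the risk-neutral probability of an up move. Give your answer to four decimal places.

p = 0.3667

Risk-neutral probability p = (1 + 0.01 − 0.9)/(1.2 − 0.9) = 0.1100/0.3000 = 0.3667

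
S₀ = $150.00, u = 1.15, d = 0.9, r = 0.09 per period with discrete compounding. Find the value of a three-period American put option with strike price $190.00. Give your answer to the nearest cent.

Risk-neutral probability p = (1 + 0.09 − 0.9)/(1.15 − 0.9) = 0.1900/0.2500 = 0.7600
Terminal stock prices: S_uuu = 228.1, S_uud = 178.5, S_udd = 139.7, S_ddd = 109.4
Terminal payoffs (K − S): max(-38.13, 0) = 0, max(11.46, 0) = 11.46, max(50.27, 0) = 50.27, max(80.65, 0) = 80.65
Node uu (S = 198.4): continuation = 1/1.09·[0.7600·0.0000 + 0.2400·11.4625] = 2.5239; exercise value = 0.0000 ≤ continuation, so V_uu = 2.5239
Node ud (S = 155.2): continuation = 1/1.09·[0.7600·11.4625 + 0.2400·50.2750] = 19.0619; exercise value = 34.7500 > continuation, so V_ud = 34.7500 (exercise)
Node dd (S = 121.5): continuation = 1/1.09·[0.7600·50.2750 + 0.2400·80.6500] = 52.8119; exercise value = 68.5000 > continuation, so V_dd = 68.5000 (exercise)
Node u (S = 172.5): continuation = 1/1.09·[0.7600·2.5239 + 0.2400·34.7500] = 9.4111; exercise value = 17.5000 > continuation, so V_u = 17.5000 (exercise)
Node d (S = 135): continuation = 1/1.09·[0.7600·34.7500 + 0.2400·68.5000] = 39.3119; exercise value = 55.0000 > continuation, so V_d = 55.0000 (exercise)
Node 0 (S = 150): continuation = 1/1.09·[0.7600·17.5000 + 0.2400·55.0000] = 24.3119; exercise value = 40.0000 > continuation, so V_0 = 40.0000 (exercise)

$40.00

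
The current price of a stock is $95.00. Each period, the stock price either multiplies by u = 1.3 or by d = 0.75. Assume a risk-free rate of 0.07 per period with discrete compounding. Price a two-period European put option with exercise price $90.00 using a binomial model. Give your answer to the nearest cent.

$5.58

Risk-neutral probability p = (1 + 0.07 − 0.75)/(1.3 − 0.75) = 0.3200/0.5500 = 0.5818
Terminal stock prices: S_uu = 160.6, S_ud = 92.62, S_dd = 53.44
Terminal payoffs (K − S): max(-70.55, 0) = 0, max(-2.625, 0) = 0, max(36.56, 0) = 36.56
Node u (S = 123.5): V_u = 1/1.07·[0.5818·0.0000 + 0.4182·0.0000] = 0.0000
Node d (S = 71.25): V_d = 1/1.07·[0.5818·0.0000 + 0.4182·36.5625] = 14.2895
Node 0 (S = 95): V_0 = 1/1.07·[0.5818·0.0000 + 0.4182·14.2895] = 5.5847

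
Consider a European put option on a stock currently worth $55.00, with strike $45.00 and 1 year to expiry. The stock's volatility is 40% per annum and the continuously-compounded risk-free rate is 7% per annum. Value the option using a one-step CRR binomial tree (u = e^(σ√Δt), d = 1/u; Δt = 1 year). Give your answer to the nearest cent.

$3.87

CRR parameters: u = e^(σ√Δt) = e^(0.4·√1) = 1.4918, d = 1/u = 0.6703
Per-period rate: rΔt = 0.07·1 = 0.07, so R = e^0.07 = 1.0725
Risk-neutral probability p = (e^0.07 − 0.6703)/(1.4918 − 0.6703) = 0.4022/0.8215 = 0.4896
Terminal stock prices: S_u = 82.05, S_d = 36.87
Terminal payoffs (K − S): max(-37.05, 0) = 0, max(8.132, 0) = 8.132
Node 0 (S = 55): V_0 = e^(−0.07)·[0.4896·0.0000 + 0.5104·8.1324] = 3.8703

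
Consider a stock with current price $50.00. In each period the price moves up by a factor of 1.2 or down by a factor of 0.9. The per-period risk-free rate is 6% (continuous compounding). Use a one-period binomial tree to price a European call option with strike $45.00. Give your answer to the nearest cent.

Risk-neutral probability p = (e^0.06 − 0.9)/(1.2 − 0.9) = 0.1618/0.3000 = 0.5395
Terminal stock prices: S_u = 60, S_d = 45
Terminal payoffs (S − K): max(15, 0) = 15, max(0, 0) = 0
Node 0 (S = 50): V_0 = e^(−0.06)·[0.5395·15.0000 + 0.4605·0.0000] = 7.6206

$7.62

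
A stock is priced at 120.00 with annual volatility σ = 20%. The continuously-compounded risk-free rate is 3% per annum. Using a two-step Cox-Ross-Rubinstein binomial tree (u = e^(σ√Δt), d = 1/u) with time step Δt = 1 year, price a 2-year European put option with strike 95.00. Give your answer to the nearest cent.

3.08

CRR parameters: u = e^(σ√Δt) = e^(0.2·√1) = 1.2214, d = 1/u = 0.8187
Per-period rate: rΔt = 0.03·1 = 0.03, so R = e^0.03 = 1.0305
Risk-neutral probability p = (e^0.03 − 0.8187)/(1.2214 − 0.8187) = 0.2117/0.4027 = 0.5258
Terminal stock prices: S_uu = 179, S_ud = 120, S_dd = 80.44
Terminal payoffs (K − S): max(-84.02, 0) = 0, max(-25, 0) = 0, max(14.56, 0) = 14.56
Node u (S = 146.6): V_u = e^(−0.03)·[0.5258·0.0000 + 0.4742·0.0000] = 0.0000
Node d (S = 98.25): V_d = e^(−0.03)·[0.5258·0.0000 + 0.4742·14.5616] = 6.7011
Node 0 (S = 120): V_0 = e^(−0.03)·[0.5258·0.0000 + 0.4742·6.7011] = 3.0838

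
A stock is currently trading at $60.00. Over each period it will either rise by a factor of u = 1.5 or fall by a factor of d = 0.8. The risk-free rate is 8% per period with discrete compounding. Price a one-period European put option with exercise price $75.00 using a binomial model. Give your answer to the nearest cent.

$15.00

Risk-neutral probability p = (1 + 0.08 − 0.8)/(1.5 − 0.8) = 0.2800/0.7000 = 0.4000
Terminal stock prices: S_u = 90, S_d = 48
Terminal payoffs (K − S): max(-15, 0) = 0, max(27, 0) = 27
Node 0 (S = 60): V_0 = 1/1.08·[0.4000·0.0000 + 0.6000·27.0000] = 15.0000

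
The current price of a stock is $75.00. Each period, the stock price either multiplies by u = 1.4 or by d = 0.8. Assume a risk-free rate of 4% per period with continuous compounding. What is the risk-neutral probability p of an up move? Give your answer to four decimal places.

Risk-neutral probability p = (e^0.04 − 0.8)/(1.4 − 0.8) = 0.2408/0.6000 = 0.4014

p = 0.4014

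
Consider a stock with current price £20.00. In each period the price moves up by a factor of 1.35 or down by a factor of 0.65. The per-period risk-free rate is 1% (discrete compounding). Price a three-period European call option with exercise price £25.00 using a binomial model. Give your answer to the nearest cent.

£3.20

Risk-neutral probability p = (1 + 0.01 − 0.65)/(1.35 − 0.65) = 0.3600/0.7000 = 0.5143
Terminal stock prices: S_uuu = 49.21, S_uud = 23.69, S_udd = 11.41, S_ddd = 5.492
Terminal payoffs (S − K): max(24.21, 0) = 24.21, max(-1.307, 0) = 0, max(-13.59, 0) = 0, max(-19.51, 0) = 0
Node uu (S = 36.45): V_uu = 1/1.01·[0.5143·24.2075 + 0.4857·0.0000] = 12.3263
Node ud (S = 17.55): V_ud = 1/1.01·[0.5143·0.0000 + 0.4857·0.0000] = 0.0000
Node dd (S = 8.45): V_dd = 1/1.01·[0.5143·0.0000 + 0.4857·0.0000] = 0.0000
Node u (S = 27): V_u = 1/1.01·[0.5143·12.3263 + 0.4857·0.0000] = 6.2765
Node d (S = 13): V_d = 1/1.01·[0.5143·0.0000 + 0.4857·0.0000] = 0.0000
Node 0 (S = 20): V_0 = 1/1.01·[0.5143·6.2765 + 0.4857·0.0000] = 3.1959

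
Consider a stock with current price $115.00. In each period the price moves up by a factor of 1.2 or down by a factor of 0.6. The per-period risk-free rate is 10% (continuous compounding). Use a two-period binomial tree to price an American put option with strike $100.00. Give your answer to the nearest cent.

Risk-neutral probability p = (e^0.1 − 0.6)/(1.2 − 0.6) = 0.5052/0.6000 = 0.8420
Terminal stock prices: S_uu = 165.6, S_ud = 82.8, S_dd = 41.4
Terminal payoffs (K − S): max(-65.6, 0) = 0, max(17.2, 0) = 17.2, max(58.6, 0) = 58.6
Node u (S = 138): continuation = e^(−0.1)·[0.8420·0.0000 + 0.1580·17.2000] = 2.4597; exercise value = 0.0000 ≤ continuation, so V_u = 2.4597
Node d (S = 69): continuation = e^(−0.1)·[0.8420·17.2000 + 0.1580·58.6000] = 21.4837; exercise value = 31.0000 > continuation, so V_d = 31.0000 (exercise)
Node 0 (S = 115): continuation = e^(−0.1)·[0.8420·2.4597 + 0.1580·31.0000] = 6.3072; exercise value = 0.0000 ≤ continuation, so V_0 = 6.3072

$6.31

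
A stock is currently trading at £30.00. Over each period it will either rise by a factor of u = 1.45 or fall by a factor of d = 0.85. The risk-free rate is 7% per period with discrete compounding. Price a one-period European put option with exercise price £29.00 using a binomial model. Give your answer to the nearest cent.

Risk-neutral probability p = (1 + 0.07 − 0.85)/(1.45 − 0.85) = 0.2200/0.6000 = 0.3667
Terminal stock prices: S_u = 43.5, S_d = 25.5
Terminal payoffs (K − S): max(-14.5, 0) = 0, max(3.5, 0) = 3.5
Node 0 (S = 30): V_0 = 1/1.07·[0.3667·0.0000 + 0.6333·3.5000] = 2.0717

£2.07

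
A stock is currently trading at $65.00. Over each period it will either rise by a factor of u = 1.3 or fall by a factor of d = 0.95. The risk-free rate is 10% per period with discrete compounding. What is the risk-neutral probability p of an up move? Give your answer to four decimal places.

p = 0.4286

Risk-neutral probability p = (1 + 0.1 − 0.95)/(1.3 − 0.95) = 0.1500/0.3500 = 0.4286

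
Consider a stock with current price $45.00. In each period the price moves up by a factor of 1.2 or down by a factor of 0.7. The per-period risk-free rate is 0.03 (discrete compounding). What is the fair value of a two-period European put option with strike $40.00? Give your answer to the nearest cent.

$2.89

Risk-neutral probability p = (1 + 0.03 − 0.7)/(1.2 − 0.7) = 0.3300/0.5000 = 0.6600
Terminal stock prices: S_uu = 64.8, S_ud = 37.8, S_dd = 22.05
Terminal payoffs (K − S): max(-24.8, 0) = 0, max(2.2, 0) = 2.2, max(17.95, 0) = 17.95
Node u (S = 54): V_u = 1/1.03·[0.6600·0.0000 + 0.3400·2.2000] = 0.7262
Node d (S = 31.5): V_d = 1/1.03·[0.6600·2.2000 + 0.3400·17.9500] = 7.3350
Node 0 (S = 45): V_0 = 1/1.03·[0.6600·0.7262 + 0.3400·7.3350] = 2.8866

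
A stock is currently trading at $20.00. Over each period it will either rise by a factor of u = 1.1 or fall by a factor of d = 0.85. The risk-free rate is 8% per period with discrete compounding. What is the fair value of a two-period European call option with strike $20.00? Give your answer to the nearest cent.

$3.05

Risk-neutral probability p = (1 + 0.08 − 0.85)/(1.1 − 0.85) = 0.2300/0.2500 = 0.9200
Terminal stock prices: S_uu = 24.2, S_ud = 18.7, S_dd = 14.45
Terminal payoffs (S − K): max(4.2, 0) = 4.2, max(-1.3, 0) = 0, max(-5.55, 0) = 0
Node u (S = 22): V_u = 1/1.08·[0.9200·4.2000 + 0.0800·0.0000] = 3.5778
Node d (S = 17): V_d = 1/1.08·[0.9200·0.0000 + 0.0800·0.0000] = 0.0000
Node 0 (S = 20): V_0 = 1/1.08·[0.9200·3.5778 + 0.0800·0.0000] = 3.0477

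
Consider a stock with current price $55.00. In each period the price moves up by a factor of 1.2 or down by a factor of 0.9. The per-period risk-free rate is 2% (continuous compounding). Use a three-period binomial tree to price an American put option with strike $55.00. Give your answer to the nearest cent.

$4.02

Risk-neutral probability p = (e^0.02 − 0.9)/(1.2 − 0.9) = 0.1202/0.3000 = 0.4007
Terminal stock prices: S_uuu = 95.04, S_uud = 71.28, S_udd = 53.46, S_ddd = 40.1
Terminal payoffs (K − S): max(-40.04, 0) = 0, max(-16.28, 0) = 0, max(1.54, 0) = 1.54, max(14.9, 0) = 14.9
Node uu (S = 79.2): continuation = e^(−0.02)·[0.4007·0.0000 + 0.5993·0.0000] = 0.0000; exercise value = 0.0000 ≤ continuation, so V_uu = 0.0000
Node ud (S = 59.4): continuation = e^(−0.02)·[0.4007·0.0000 + 0.5993·1.5400] = 0.9047; exercise value = 0.0000 ≤ continuation, so V_ud = 0.9047
Node dd (S = 44.55): continuation = e^(−0.02)·[0.4007·1.5400 + 0.5993·14.9050] = 9.3609; exercise value = 10.4500 > continuation, so V_dd = 10.4500 (exercise)
Node u (S = 66): continuation = e^(−0.02)·[0.4007·0.0000 + 0.5993·0.9047] = 0.5315; exercise value = 0.0000 ≤ continuation, so V_u = 0.5315
Node d (S = 49.5): continuation = e^(−0.02)·[0.4007·0.9047 + 0.5993·10.4500] = 6.4943; exercise value = 5.5000 ≤ continuation, so V_d = 6.4943
Node 0 (S = 55): continuation = e^(−0.02)·[0.4007·0.5315 + 0.5993·6.4943] = 4.0239; exercise value = 0.0000 ≤ continuation, so V_0 = 4.0239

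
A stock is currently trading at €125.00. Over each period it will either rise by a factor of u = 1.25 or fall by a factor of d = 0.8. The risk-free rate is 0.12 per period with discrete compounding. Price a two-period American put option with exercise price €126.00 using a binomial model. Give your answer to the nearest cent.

Risk-neutral probability p = (1 + 0.12 − 0.8)/(1.25 − 0.8) = 0.3200/0.4500 = 0.7111
Terminal stock prices: S_uu = 195.3, S_ud = 125, S_dd = 80
Terminal payoffs (K − S): max(-69.31, 0) = 0, max(1, 0) = 1, max(46, 0) = 46
Node u (S = 156.2): continuation = 1/1.12·[0.7111·0.0000 + 0.2889·1.0000] = 0.2579; exercise value = 0.0000 ≤ continuation, so V_u = 0.2579
Node d (S = 100): continuation = 1/1.12·[0.7111·1.0000 + 0.2889·46.0000] = 12.5000; exercise value = 26.0000 > continuation, so V_d = 26.0000 (exercise)
Node 0 (S = 125): continuation = 1/1.12·[0.7111·0.2579 + 0.2889·26.0000] = 6.8701; exercise value = 1.0000 ≤ continuation, so V_0 = 6.8701

€6.87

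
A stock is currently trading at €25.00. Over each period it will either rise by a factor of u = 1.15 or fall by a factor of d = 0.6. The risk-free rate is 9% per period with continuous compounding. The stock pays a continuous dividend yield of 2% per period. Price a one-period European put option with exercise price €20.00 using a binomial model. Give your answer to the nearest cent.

€0.64

Per-period risk-free factor R = e^0.09 = 1.0942; dividend-adjusted growth = e^(0.09−0.02) = 1.0725.
Risk-neutral probability p = (1.0725 − 0.6)/(1.15 − 0.6) = 0.4725/0.5500 = 0.8591
Terminal stock prices: S_u = 28.75, S_d = 15
Terminal payoffs (K − S): max(-8.75, 0) = 0, max(5, 0) = 5
Node 0 (S = 25): V_0 = e^(−0.09)·[0.8591·0.0000 + 0.1409·5.0000] = 0.6438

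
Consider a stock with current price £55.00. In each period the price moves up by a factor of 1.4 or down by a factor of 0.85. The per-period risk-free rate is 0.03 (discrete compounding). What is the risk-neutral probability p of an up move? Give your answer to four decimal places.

p = 0.3273

Risk-neutral probability p = (1 + 0.03 − 0.85)/(1.4 − 0.85) = 0.1800/0.5500 = 0.3273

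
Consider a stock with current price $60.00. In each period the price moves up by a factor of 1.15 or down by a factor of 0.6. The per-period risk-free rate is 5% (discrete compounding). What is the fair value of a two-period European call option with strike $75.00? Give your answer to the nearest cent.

$2.64

Risk-neutral probability p = (1 + 0.05 − 0.6)/(1.15 − 0.6) = 0.4500/0.5500 = 0.8182
Terminal stock prices: S_uu = 79.35, S_ud = 41.4, S_dd = 21.6
Terminal payoffs (S − K): max(4.35, 0) = 4.35, max(-33.6, 0) = 0, max(-53.4, 0) = 0
Node u (S = 69): V_u = 1/1.05·[0.8182·4.3500 + 0.1818·0.0000] = 3.3896
Node d (S = 36): V_d = 1/1.05·[0.8182·0.0000 + 0.1818·0.0000] = 0.0000
Node 0 (S = 60): V_0 = 1/1.05·[0.8182·3.3896 + 0.1818·0.0000] = 2.6413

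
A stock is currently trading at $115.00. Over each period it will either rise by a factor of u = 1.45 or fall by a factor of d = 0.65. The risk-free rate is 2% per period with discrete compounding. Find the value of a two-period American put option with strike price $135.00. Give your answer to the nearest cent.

$38.11

Risk-neutral probability p = (1 + 0.02 − 0.65)/(1.45 − 0.65) = 0.3700/0.8000 = 0.4625
Terminal stock prices: S_uu = 241.8, S_ud = 108.4, S_dd = 48.59
Terminal payoffs (K − S): max(-106.8, 0) = 0, max(26.61, 0) = 26.61, max(86.41, 0) = 86.41
Node u (S = 166.8): continuation = 1/1.02·[0.4625·0.0000 + 0.5375·26.6125] = 14.0237; exercise value = 0.0000 ≤ continuation, so V_u = 14.0237
Node d (S = 74.75): continuation = 1/1.02·[0.4625·26.6125 + 0.5375·86.4125] = 57.6029; exercise value = 60.2500 > continuation, so V_d = 60.2500 (exercise)
Node 0 (S = 115): continuation = 1/1.02·[0.4625·14.0237 + 0.5375·60.2500] = 38.1082; exercise value = 20.0000 ≤ continuation, so V_0 = 38.1082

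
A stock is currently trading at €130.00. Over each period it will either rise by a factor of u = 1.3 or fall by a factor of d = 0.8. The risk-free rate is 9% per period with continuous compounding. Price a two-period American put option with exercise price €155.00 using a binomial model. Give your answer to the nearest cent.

€25.00

Risk-neutral probability p = (e^0.09 − 0.8)/(1.3 − 0.8) = 0.2942/0.5000 = 0.5883
Terminal stock prices: S_uu = 219.7, S_ud = 135.2, S_dd = 83.2
Terminal payoffs (K − S): max(-64.7, 0) = 0, max(19.8, 0) = 19.8, max(71.8, 0) = 71.8
Node u (S = 169): continuation = e^(−0.09)·[0.5883·0.0000 + 0.4117·19.8000] = 7.4492; exercise value = 0.0000 ≤ continuation, so V_u = 7.4492
Node d (S = 104): continuation = e^(−0.09)·[0.5883·19.8000 + 0.4117·71.8000] = 37.6593; exercise value = 51.0000 > continuation, so V_d = 51.0000 (exercise)
Node 0 (S = 130): continuation = e^(−0.09)·[0.5883·7.4492 + 0.4117·51.0000] = 23.1928; exercise value = 25.0000 > continuation, so V_0 = 25.0000 (exercise)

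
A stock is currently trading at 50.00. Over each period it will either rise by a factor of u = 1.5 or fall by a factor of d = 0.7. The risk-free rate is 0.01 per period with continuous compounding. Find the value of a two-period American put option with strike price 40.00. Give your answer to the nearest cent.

5.70

Risk-neutral probability p = (e^0.01 − 0.7)/(1.5 − 0.7) = 0.3101/0.8000 = 0.3876
Terminal stock prices: S_uu = 112.5, S_ud = 52.5, S_dd = 24.5
Terminal payoffs (K − S): max(-72.5, 0) = 0, max(-12.5, 0) = 0, max(15.5, 0) = 15.5
Node u (S = 75): continuation = e^(−0.01)·[0.3876·0.0000 + 0.6124·0.0000] = 0.0000; exercise value = 0.0000 ≤ continuation, so V_u = 0.0000
Node d (S = 35): continuation = e^(−0.01)·[0.3876·0.0000 + 0.6124·15.5000] = 9.3983; exercise value = 5.0000 ≤ continuation, so V_d = 9.3983
Node 0 (S = 50): continuation = e^(−0.01)·[0.3876·0.0000 + 0.6124·9.3983] = 5.6986; exercise value = 0.0000 ≤ continuation, so V_0 = 5.6986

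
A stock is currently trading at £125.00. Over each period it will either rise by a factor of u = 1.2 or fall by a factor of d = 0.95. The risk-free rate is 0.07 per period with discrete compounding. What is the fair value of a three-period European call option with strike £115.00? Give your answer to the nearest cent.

£32.02

Risk-neutral probability p = (1 + 0.07 − 0.95)/(1.2 − 0.95) = 0.1200/0.2500 = 0.4800
Terminal stock prices: S_uuu = 216, S_uud = 171, S_udd = 135.4, S_ddd = 107.2
Terminal payoffs (S − K): max(101, 0) = 101, max(56, 0) = 56, max(20.38, 0) = 20.38, max(-7.828, 0) = 0
Node uu (S = 180): V_uu = 1/1.07·[0.4800·101.0000 + 0.5200·56.0000] = 72.5234
Node ud (S = 142.5): V_ud = 1/1.07·[0.4800·56.0000 + 0.5200·20.3750] = 35.0234
Node dd (S = 112.8): V_dd = 1/1.07·[0.4800·20.3750 + 0.5200·0.0000] = 9.1402
Node u (S = 150): V_u = 1/1.07·[0.4800·72.5234 + 0.5200·35.0234] = 49.5545
Node d (S = 118.8): V_d = 1/1.07·[0.4800·35.0234 + 0.5200·9.1402] = 20.1534
Node 0 (S = 125): V_0 = 1/1.07·[0.4800·49.5545 + 0.5200·20.1534] = 32.0242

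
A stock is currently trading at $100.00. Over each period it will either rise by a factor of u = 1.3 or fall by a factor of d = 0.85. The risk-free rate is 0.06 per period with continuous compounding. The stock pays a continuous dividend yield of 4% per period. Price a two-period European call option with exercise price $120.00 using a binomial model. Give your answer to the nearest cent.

$6.22

Per-period risk-free factor R = e^0.06 = 1.0618; dividend-adjusted growth = e^(0.06−0.04) = 1.0202.
Risk-neutral probability p = (1.0202 − 0.85)/(1.3 − 0.85) = 0.1702/0.4500 = 0.3782
Terminal stock prices: S_uu = 169, S_ud = 110.5, S_dd = 72.25
Terminal payoffs (S − K): max(49, 0) = 49, max(-9.5, 0) = 0, max(-47.75, 0) = 0
Node u (S = 130): V_u = e^(−0.06)·[0.3782·49.0000 + 0.6218·0.0000] = 17.4538
Node d (S = 85): V_d = e^(−0.06)·[0.3782·0.0000 + 0.6218·0.0000] = 0.0000
Node 0 (S = 100): V_0 = e^(−0.06)·[0.3782·17.4538 + 0.6218·0.0000] = 6.2170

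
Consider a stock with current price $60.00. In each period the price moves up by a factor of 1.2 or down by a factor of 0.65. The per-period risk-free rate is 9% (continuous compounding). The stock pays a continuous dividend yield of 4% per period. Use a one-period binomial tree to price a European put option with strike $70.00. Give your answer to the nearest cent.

$7.66

Per-period risk-free factor R = e^0.09 = 1.0942; dividend-adjusted growth = e^(0.09−0.04) = 1.0513.
Risk-neutral probability p = (1.0513 − 0.65)/(1.2 − 0.65) = 0.4013/0.5500 = 0.7296
Terminal stock prices: S_u = 72, S_d = 39
Terminal payoffs (K − S): max(-2, 0) = 0, max(31, 0) = 31
Node 0 (S = 60): V_0 = e^(−0.09)·[0.7296·0.0000 + 0.2704·31.0000] = 7.6614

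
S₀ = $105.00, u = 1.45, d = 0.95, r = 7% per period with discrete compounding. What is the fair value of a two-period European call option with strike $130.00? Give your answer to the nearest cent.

Risk-neutral probability p = (1 + 0.07 − 0.95)/(1.45 − 0.95) = 0.1200/0.5000 = 0.2400
Terminal stock prices: S_uu = 220.8, S_ud = 144.6, S_dd = 94.76
Terminal payoffs (S − K): max(90.76, 0) = 90.76, max(14.64, 0) = 14.64, max(-35.24, 0) = 0
Node u (S = 152.2): V_u = 1/1.07·[0.2400·90.7625 + 0.7600·14.6375] = 30.7547
Node d (S = 99.75): V_d = 1/1.07·[0.2400·14.6375 + 0.7600·0.0000] = 3.2832
Node 0 (S = 105): V_0 = 1/1.07·[0.2400·30.7547 + 0.7600·3.2832] = 9.2302

$9.23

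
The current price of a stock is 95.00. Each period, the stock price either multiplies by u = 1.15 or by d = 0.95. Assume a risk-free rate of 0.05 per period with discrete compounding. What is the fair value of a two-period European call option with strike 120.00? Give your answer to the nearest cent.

Risk-neutral probability p = (1 + 0.05 − 0.95)/(1.15 − 0.95) = 0.1000/0.2000 = 0.5000
Terminal stock prices: S_uu = 125.6, S_ud = 103.8, S_dd = 85.74
Terminal payoffs (S − K): max(5.637, 0) = 5.637, max(-16.21, 0) = 0, max(-34.26, 0) = 0
Node u (S = 109.2): V_u = 1/1.05·[0.5000·5.6375 + 0.5000·0.0000] = 2.6845
Node d (S = 90.25): V_d = 1/1.05·[0.5000·0.0000 + 0.5000·0.0000] = 0.0000
Node 0 (S = 95): V_0 = 1/1.05·[0.5000·2.6845 + 0.5000·0.0000] = 1.2783

1.28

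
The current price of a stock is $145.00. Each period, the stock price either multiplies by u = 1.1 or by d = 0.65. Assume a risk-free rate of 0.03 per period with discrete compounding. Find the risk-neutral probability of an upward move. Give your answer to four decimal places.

Risk-neutral probability p = (1 + 0.03 − 0.65)/(1.1 − 0.65) = 0.3800/0.4500 = 0.8444

p = 0.8444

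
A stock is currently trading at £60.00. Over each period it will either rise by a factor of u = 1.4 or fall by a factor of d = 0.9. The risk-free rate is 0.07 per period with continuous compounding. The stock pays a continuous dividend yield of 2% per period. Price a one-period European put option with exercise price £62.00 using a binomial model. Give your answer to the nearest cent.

£5.20

Per-period risk-free factor R = e^0.07 = 1.0725; dividend-adjusted growth = e^(0.07−0.02) = 1.0513.
Risk-neutral probability p = (1.0513 − 0.9)/(1.4 − 0.9) = 0.1513/0.5000 = 0.3025
Terminal stock prices: S_u = 84, S_d = 54
Terminal payoffs (K − S): max(-22, 0) = 0, max(8, 0) = 8
Node 0 (S = 60): V_0 = e^(−0.07)·[0.3025·0.0000 + 0.6975·8.0000] = 5.2024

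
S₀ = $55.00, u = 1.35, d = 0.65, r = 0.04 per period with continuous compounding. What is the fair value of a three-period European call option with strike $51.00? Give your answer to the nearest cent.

Risk-neutral probability p = (e^0.04 − 0.65)/(1.35 − 0.65) = 0.3908/0.7000 = 0.5583
Terminal stock prices: S_uuu = 135.3, S_uud = 65.15, S_udd = 31.37, S_ddd = 15.1
Terminal payoffs (S − K): max(84.32, 0) = 84.32, max(14.15, 0) = 14.15, max(-19.63, 0) = 0, max(-35.9, 0) = 0
Node uu (S = 100.2): V_uu = e^(−0.04)·[0.5583·84.3206 + 0.4417·14.1544] = 51.2372
Node ud (S = 48.26): V_ud = e^(−0.04)·[0.5583·14.1544 + 0.4417·0.0000] = 7.5925
Node dd (S = 23.24): V_dd = e^(−0.04)·[0.5583·0.0000 + 0.4417·0.0000] = 0.0000
Node u (S = 74.25): V_u = e^(−0.04)·[0.5583·51.2372 + 0.4417·7.5925] = 30.7063
Node d (S = 35.75): V_d = e^(−0.04)·[0.5583·7.5925 + 0.4417·0.0000] = 4.0727
Node 0 (S = 55): V_0 = e^(−0.04)·[0.5583·30.7063 + 0.4417·4.0727] = 18.1995

$18.20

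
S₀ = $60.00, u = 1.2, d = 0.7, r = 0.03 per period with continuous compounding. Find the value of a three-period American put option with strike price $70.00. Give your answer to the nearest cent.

$14.64

Risk-neutral probability p = (e^0.03 − 0.7)/(1.2 − 0.7) = 0.3305/0.5000 = 0.6609
Terminal stock prices: S_uuu = 103.7, S_uud = 60.48, S_udd = 35.28, S_ddd = 20.58
Terminal payoffs (K − S): max(-33.68, 0) = 0, max(9.52, 0) = 9.52, max(34.72, 0) = 34.72, max(49.42, 0) = 49.42
Node uu (S = 86.4): continuation = e^(−0.03)·[0.6609·0.0000 + 0.3391·9.5200] = 3.1327; exercise value = 0.0000 ≤ continuation, so V_uu = 3.1327
Node ud (S = 50.4): continuation = e^(−0.03)·[0.6609·9.5200 + 0.3391·34.7200] = 17.5312; exercise value = 19.6000 > continuation, so V_ud = 19.6000 (exercise)
Node dd (S = 29.4): continuation = e^(−0.03)·[0.6609·34.7200 + 0.3391·49.4200] = 38.5312; exercise value = 40.6000 > continuation, so V_dd = 40.6000 (exercise)
Node u (S = 72): continuation = e^(−0.03)·[0.6609·3.1327 + 0.3391·19.6000] = 8.4590; exercise value = 0.0000 ≤ continuation, so V_u = 8.4590
Node d (S = 42): continuation = e^(−0.03)·[0.6609·19.6000 + 0.3391·40.6000] = 25.9312; exercise value = 28.0000 > continuation, so V_d = 28.0000 (exercise)
Node 0 (S = 60): continuation = e^(−0.03)·[0.6609·8.4590 + 0.3391·28.0000] = 14.6394; exercise value = 10.0000 ≤ continuation, so V_0 = 14.6394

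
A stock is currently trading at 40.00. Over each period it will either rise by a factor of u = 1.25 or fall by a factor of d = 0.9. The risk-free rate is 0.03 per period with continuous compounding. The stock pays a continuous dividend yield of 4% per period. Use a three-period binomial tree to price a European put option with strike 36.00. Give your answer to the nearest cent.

Per-period risk-free factor R = e^0.03 = 1.0305; dividend-adjusted growth = e^(0.03−0.04) = 0.9900.
Risk-neutral probability p = (0.9900 − 0.9)/(1.25 − 0.9) = 0.0900/0.3500 = 0.2573
Terminal stock prices: S_uuu = 78.12, S_uud = 56.25, S_udd = 40.5, S_ddd = 29.16
Terminal payoffs (K − S): max(-42.12, 0) = 0, max(-20.25, 0) = 0, max(-4.5, 0) = 0, max(6.84, 0) = 6.84
Node uu (S = 62.5): V_uu = e^(−0.03)·[0.2573·0.0000 + 0.7427·0.0000] = 0.0000
Node ud (S = 45): V_ud = e^(−0.03)·[0.2573·0.0000 + 0.7427·0.0000] = 0.0000
Node dd (S = 32.4): V_dd = e^(−0.03)·[0.2573·0.0000 + 0.7427·6.8400] = 4.9300
Node u (S = 50): V_u = e^(−0.03)·[0.2573·0.0000 + 0.7427·0.0000] = 0.0000
Node d (S = 36): V_d = e^(−0.03)·[0.2573·0.0000 + 0.7427·4.9300] = 3.5534
Node 0 (S = 40): V_0 = e^(−0.03)·[0.2573·0.0000 + 0.7427·3.5534] = 2.5612

2.56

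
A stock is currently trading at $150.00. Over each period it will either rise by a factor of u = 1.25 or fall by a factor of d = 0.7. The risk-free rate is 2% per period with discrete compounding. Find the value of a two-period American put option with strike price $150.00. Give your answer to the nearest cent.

Risk-neutral probability p = (1 + 0.02 − 0.7)/(1.25 − 0.7) = 0.3200/0.5500 = 0.5818
Terminal stock prices: S_uu = 234.4, S_ud = 131.2, S_dd = 73.5
Terminal payoffs (K − S): max(-84.38, 0) = 0, max(18.75, 0) = 18.75, max(76.5, 0) = 76.5
Node u (S = 187.5): continuation = 1/1.02·[0.5818·0.0000 + 0.4182·18.7500] = 7.6872; exercise value = 0.0000 ≤ continuation, so V_u = 7.6872
Node d (S = 105): continuation = 1/1.02·[0.5818·18.7500 + 0.4182·76.5000] = 42.0588; exercise value = 45.0000 > continuation, so V_d = 45.0000 (exercise)
Node 0 (S = 150): continuation = 1/1.02·[0.5818·7.6872 + 0.4182·45.0000] = 22.8340; exercise value = 0.0000 ≤ continuation, so V_0 = 22.8340

$22.83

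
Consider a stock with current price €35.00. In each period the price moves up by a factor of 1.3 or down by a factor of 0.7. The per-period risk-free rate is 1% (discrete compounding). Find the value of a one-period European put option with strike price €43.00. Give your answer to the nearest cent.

€8.85

Risk-neutral probability p = (1 + 0.01 − 0.7)/(1.3 − 0.7) = 0.3100/0.6000 = 0.5167
Terminal stock prices: S_u = 45.5, S_d = 24.5
Terminal payoffs (K − S): max(-2.5, 0) = 0, max(18.5, 0) = 18.5
Node 0 (S = 35): V_0 = 1/1.01·[0.5167·0.0000 + 0.4833·18.5000] = 8.8531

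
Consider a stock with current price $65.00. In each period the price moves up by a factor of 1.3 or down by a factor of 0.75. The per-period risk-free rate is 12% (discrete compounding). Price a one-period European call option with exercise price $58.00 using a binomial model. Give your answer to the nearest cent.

Risk-neutral probability p = (1 + 0.12 − 0.75)/(1.3 − 0.75) = 0.3700/0.5500 = 0.6727
Terminal stock prices: S_u = 84.5, S_d = 48.75
Terminal payoffs (S − K): max(26.5, 0) = 26.5, max(-9.25, 0) = 0
Node 0 (S = 65): V_0 = 1/1.12·[0.6727·26.5000 + 0.3273·0.0000] = 15.9172

$15.92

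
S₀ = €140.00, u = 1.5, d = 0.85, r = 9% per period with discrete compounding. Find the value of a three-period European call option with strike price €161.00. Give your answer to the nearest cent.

€33.37

Risk-neutral probability p = (1 + 0.09 − 0.85)/(1.5 − 0.85) = 0.2400/0.6500 = 0.3692
Terminal stock prices: S_uuu = 472.5, S_uud = 267.8, S_udd = 151.7, S_ddd = 85.98
Terminal payoffs (S − K): max(311.5, 0) = 311.5, max(106.8, 0) = 106.8, max(-9.275, 0) = 0, max(-75.02, 0) = 0
Node uu (S = 315): V_uu = 1/1.09·[0.3692·311.5000 + 0.6308·106.7500] = 167.2936
Node ud (S = 178.5): V_ud = 1/1.09·[0.3692·106.7500 + 0.6308·0.0000] = 36.1609
Node dd (S = 101.1): V_dd = 1/1.09·[0.3692·0.0000 + 0.6308·0.0000] = 0.0000
Node u (S = 210): V_u = 1/1.09·[0.3692·167.2936 + 0.6308·36.1609] = 77.5955
Node d (S = 119): V_d = 1/1.09·[0.3692·36.1609 + 0.6308·0.0000] = 12.2493
Node 0 (S = 140): V_0 = 1/1.09·[0.3692·77.5955 + 0.6308·12.2493] = 33.3735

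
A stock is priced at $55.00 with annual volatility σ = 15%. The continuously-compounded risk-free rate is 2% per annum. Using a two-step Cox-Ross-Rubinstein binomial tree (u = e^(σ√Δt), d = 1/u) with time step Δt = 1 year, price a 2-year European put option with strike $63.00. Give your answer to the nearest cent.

$8.56

CRR parameters: u = e^(σ√Δt) = e^(0.15·√1) = 1.1618, d = 1/u = 0.8607
Per-period rate: rΔt = 0.02·1 = 0.02, so R = e^0.02 = 1.0202
Risk-neutral probability p = (e^0.02 − 0.8607)/(1.1618 − 0.8607) = 0.1595/0.3011 = 0.5297
Terminal stock prices: S_uu = 74.24, S_ud = 55, S_dd = 40.75
Terminal payoffs (K − S): max(-11.24, 0) = 0, max(8, 0) = 8, max(22.25, 0) = 22.25
Node u (S = 63.9): V_u = e^(−0.02)·[0.5297·0.0000 + 0.4703·8.0000] = 3.6882
Node d (S = 47.34): V_d = e^(−0.02)·[0.5297·8.0000 + 0.4703·22.2550] = 14.4136
Node 0 (S = 55): V_0 = e^(−0.02)·[0.5297·3.6882 + 0.4703·14.4136] = 8.5599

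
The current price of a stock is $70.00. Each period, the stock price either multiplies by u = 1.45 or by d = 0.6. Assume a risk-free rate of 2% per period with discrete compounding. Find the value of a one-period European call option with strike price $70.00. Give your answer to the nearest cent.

$15.26

Risk-neutral probability p = (1 + 0.02 − 0.6)/(1.45 − 0.6) = 0.4200/0.8500 = 0.4941
Terminal stock prices: S_u = 101.5, S_d = 42
Terminal payoffs (S − K): max(31.5, 0) = 31.5, max(-28, 0) = 0
Node 0 (S = 70): V_0 = 1/1.02·[0.4941·31.5000 + 0.5059·0.0000] = 15.2595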